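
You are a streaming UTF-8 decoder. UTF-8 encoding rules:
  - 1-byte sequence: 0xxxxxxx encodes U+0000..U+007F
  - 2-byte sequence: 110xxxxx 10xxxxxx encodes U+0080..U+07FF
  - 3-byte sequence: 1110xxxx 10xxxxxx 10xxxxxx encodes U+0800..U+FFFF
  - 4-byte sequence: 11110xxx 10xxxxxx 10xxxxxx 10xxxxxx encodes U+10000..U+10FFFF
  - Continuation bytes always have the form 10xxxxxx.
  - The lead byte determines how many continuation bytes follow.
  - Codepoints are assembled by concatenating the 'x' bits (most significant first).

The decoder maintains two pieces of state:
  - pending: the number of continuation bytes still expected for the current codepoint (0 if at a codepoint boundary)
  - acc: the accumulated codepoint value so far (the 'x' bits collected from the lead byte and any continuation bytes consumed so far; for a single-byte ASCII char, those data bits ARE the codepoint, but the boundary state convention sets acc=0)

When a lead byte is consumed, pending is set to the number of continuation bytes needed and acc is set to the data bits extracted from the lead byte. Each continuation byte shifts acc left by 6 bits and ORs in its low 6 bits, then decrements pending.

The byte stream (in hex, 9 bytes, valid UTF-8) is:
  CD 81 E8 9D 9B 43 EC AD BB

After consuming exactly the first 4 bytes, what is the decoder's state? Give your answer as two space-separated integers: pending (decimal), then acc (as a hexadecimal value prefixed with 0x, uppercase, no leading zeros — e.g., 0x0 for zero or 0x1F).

Answer: 1 0x21D

Derivation:
Byte[0]=CD: 2-byte lead. pending=1, acc=0xD
Byte[1]=81: continuation. acc=(acc<<6)|0x01=0x341, pending=0
Byte[2]=E8: 3-byte lead. pending=2, acc=0x8
Byte[3]=9D: continuation. acc=(acc<<6)|0x1D=0x21D, pending=1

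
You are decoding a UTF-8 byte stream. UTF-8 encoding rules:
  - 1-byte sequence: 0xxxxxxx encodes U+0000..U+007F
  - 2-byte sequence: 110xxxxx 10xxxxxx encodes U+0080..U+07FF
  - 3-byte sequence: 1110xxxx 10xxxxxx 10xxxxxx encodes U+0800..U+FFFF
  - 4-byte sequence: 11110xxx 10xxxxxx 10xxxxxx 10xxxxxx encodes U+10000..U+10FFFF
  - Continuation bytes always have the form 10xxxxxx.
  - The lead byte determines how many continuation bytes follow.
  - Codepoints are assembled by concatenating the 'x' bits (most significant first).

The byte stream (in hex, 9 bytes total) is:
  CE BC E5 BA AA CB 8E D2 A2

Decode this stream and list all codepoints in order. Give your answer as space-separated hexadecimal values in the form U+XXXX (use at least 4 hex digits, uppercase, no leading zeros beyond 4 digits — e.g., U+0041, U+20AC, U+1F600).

Answer: U+03BC U+5EAA U+02CE U+04A2

Derivation:
Byte[0]=CE: 2-byte lead, need 1 cont bytes. acc=0xE
Byte[1]=BC: continuation. acc=(acc<<6)|0x3C=0x3BC
Completed: cp=U+03BC (starts at byte 0)
Byte[2]=E5: 3-byte lead, need 2 cont bytes. acc=0x5
Byte[3]=BA: continuation. acc=(acc<<6)|0x3A=0x17A
Byte[4]=AA: continuation. acc=(acc<<6)|0x2A=0x5EAA
Completed: cp=U+5EAA (starts at byte 2)
Byte[5]=CB: 2-byte lead, need 1 cont bytes. acc=0xB
Byte[6]=8E: continuation. acc=(acc<<6)|0x0E=0x2CE
Completed: cp=U+02CE (starts at byte 5)
Byte[7]=D2: 2-byte lead, need 1 cont bytes. acc=0x12
Byte[8]=A2: continuation. acc=(acc<<6)|0x22=0x4A2
Completed: cp=U+04A2 (starts at byte 7)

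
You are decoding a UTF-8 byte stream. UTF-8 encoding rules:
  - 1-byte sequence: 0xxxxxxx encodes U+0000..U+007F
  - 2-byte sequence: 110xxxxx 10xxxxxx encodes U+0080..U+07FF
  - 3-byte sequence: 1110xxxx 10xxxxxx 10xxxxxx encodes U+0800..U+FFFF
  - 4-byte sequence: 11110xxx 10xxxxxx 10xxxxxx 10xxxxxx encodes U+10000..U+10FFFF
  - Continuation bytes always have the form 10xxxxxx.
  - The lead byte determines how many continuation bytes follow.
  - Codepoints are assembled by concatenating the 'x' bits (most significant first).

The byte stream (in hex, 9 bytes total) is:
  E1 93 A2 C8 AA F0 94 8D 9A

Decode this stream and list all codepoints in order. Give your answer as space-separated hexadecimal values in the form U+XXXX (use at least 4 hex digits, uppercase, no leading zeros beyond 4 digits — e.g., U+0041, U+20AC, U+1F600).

Byte[0]=E1: 3-byte lead, need 2 cont bytes. acc=0x1
Byte[1]=93: continuation. acc=(acc<<6)|0x13=0x53
Byte[2]=A2: continuation. acc=(acc<<6)|0x22=0x14E2
Completed: cp=U+14E2 (starts at byte 0)
Byte[3]=C8: 2-byte lead, need 1 cont bytes. acc=0x8
Byte[4]=AA: continuation. acc=(acc<<6)|0x2A=0x22A
Completed: cp=U+022A (starts at byte 3)
Byte[5]=F0: 4-byte lead, need 3 cont bytes. acc=0x0
Byte[6]=94: continuation. acc=(acc<<6)|0x14=0x14
Byte[7]=8D: continuation. acc=(acc<<6)|0x0D=0x50D
Byte[8]=9A: continuation. acc=(acc<<6)|0x1A=0x1435A
Completed: cp=U+1435A (starts at byte 5)

Answer: U+14E2 U+022A U+1435A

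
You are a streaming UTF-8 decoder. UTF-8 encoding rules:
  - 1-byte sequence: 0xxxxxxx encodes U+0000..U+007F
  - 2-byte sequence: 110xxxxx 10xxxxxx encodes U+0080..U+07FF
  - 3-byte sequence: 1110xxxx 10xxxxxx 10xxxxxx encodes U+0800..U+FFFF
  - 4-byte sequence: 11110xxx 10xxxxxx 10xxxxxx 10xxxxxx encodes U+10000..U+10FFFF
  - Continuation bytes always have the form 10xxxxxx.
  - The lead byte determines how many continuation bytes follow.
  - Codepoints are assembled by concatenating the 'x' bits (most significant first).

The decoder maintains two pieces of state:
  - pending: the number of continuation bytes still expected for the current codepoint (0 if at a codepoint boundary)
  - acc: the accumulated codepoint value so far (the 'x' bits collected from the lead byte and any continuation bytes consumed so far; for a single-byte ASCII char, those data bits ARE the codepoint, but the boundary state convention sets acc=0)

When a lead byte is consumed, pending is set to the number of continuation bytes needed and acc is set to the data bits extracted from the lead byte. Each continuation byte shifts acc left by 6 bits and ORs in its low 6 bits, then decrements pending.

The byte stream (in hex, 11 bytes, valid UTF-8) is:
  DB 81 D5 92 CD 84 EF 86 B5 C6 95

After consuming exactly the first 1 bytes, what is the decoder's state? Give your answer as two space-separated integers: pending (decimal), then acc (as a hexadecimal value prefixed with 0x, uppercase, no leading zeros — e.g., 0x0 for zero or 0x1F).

Answer: 1 0x1B

Derivation:
Byte[0]=DB: 2-byte lead. pending=1, acc=0x1B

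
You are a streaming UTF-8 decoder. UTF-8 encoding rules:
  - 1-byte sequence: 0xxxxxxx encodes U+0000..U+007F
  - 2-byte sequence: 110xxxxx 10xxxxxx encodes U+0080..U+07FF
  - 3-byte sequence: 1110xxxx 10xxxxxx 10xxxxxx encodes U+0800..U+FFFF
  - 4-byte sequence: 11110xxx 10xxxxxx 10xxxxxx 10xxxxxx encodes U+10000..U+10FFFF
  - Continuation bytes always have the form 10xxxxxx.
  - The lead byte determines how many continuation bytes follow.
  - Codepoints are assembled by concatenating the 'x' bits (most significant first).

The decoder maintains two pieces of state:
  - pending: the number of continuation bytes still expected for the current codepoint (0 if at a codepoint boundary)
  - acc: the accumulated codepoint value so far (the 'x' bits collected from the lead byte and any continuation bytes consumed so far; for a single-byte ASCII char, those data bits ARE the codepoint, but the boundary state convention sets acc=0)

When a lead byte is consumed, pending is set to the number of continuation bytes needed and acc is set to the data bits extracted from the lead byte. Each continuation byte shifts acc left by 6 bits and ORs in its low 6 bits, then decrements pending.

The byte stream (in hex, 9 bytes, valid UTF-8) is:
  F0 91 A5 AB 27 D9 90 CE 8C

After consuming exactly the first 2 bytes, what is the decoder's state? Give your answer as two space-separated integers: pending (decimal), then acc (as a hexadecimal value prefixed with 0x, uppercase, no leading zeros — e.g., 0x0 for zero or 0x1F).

Answer: 2 0x11

Derivation:
Byte[0]=F0: 4-byte lead. pending=3, acc=0x0
Byte[1]=91: continuation. acc=(acc<<6)|0x11=0x11, pending=2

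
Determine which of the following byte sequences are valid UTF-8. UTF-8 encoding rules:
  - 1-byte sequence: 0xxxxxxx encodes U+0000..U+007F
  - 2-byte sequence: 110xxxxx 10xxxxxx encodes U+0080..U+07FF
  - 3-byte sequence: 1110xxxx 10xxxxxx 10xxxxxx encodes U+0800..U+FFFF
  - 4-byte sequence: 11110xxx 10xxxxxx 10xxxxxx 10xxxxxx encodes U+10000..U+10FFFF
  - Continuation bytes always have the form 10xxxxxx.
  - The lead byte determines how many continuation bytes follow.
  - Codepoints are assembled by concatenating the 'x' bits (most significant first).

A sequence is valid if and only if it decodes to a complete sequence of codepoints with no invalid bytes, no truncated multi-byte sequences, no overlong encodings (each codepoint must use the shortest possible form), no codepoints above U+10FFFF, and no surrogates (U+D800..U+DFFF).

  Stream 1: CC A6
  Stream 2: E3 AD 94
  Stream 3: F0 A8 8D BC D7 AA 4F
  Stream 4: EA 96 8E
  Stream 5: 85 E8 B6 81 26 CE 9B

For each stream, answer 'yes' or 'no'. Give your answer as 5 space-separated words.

Answer: yes yes yes yes no

Derivation:
Stream 1: decodes cleanly. VALID
Stream 2: decodes cleanly. VALID
Stream 3: decodes cleanly. VALID
Stream 4: decodes cleanly. VALID
Stream 5: error at byte offset 0. INVALID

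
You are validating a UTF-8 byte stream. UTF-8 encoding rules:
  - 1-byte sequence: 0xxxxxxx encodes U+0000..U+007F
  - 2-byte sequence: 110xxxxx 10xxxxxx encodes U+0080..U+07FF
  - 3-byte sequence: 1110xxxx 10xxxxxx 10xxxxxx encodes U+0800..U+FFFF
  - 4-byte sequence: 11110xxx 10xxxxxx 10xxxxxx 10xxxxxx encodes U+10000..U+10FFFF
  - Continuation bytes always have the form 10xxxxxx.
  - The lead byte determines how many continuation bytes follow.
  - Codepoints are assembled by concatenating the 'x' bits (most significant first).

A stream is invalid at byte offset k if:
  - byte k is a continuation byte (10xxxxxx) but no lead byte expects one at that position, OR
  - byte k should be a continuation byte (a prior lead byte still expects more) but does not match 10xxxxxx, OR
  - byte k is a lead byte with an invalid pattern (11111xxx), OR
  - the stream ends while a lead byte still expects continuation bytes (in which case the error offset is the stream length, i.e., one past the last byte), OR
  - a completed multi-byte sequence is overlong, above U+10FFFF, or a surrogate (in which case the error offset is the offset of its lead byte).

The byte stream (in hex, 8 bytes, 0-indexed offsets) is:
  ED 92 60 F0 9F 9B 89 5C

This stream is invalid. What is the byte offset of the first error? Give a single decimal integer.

Answer: 2

Derivation:
Byte[0]=ED: 3-byte lead, need 2 cont bytes. acc=0xD
Byte[1]=92: continuation. acc=(acc<<6)|0x12=0x352
Byte[2]=60: expected 10xxxxxx continuation. INVALID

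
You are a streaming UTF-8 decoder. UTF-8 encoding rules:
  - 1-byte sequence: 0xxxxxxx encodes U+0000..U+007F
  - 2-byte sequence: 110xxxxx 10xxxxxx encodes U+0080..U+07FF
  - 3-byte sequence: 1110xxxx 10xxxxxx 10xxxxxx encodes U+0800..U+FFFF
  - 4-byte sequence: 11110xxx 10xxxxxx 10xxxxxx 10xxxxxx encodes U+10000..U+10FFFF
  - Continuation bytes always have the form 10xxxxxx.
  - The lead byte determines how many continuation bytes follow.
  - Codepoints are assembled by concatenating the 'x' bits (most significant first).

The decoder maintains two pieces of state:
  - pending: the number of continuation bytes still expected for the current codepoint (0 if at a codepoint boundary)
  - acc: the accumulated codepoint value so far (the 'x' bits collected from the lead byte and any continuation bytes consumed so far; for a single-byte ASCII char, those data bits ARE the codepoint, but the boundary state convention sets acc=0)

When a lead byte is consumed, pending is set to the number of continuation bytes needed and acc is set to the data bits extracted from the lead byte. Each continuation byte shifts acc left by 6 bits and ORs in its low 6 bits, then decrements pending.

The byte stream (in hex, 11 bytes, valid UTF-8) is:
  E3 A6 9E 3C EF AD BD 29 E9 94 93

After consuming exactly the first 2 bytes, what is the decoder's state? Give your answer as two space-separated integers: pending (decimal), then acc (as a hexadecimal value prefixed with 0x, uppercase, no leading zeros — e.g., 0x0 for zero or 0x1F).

Byte[0]=E3: 3-byte lead. pending=2, acc=0x3
Byte[1]=A6: continuation. acc=(acc<<6)|0x26=0xE6, pending=1

Answer: 1 0xE6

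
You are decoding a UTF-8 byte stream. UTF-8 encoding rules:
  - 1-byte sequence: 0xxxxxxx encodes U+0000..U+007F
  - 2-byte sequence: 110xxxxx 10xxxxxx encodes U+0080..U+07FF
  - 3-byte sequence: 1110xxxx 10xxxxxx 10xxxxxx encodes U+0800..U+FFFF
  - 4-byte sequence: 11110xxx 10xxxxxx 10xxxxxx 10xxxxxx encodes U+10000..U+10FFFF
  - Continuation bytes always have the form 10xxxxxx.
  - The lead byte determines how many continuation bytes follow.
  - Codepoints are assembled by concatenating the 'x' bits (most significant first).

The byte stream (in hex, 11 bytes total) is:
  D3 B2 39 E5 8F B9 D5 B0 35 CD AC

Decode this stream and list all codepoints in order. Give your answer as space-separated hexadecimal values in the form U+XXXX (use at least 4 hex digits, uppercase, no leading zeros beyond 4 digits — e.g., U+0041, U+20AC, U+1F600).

Answer: U+04F2 U+0039 U+53F9 U+0570 U+0035 U+036C

Derivation:
Byte[0]=D3: 2-byte lead, need 1 cont bytes. acc=0x13
Byte[1]=B2: continuation. acc=(acc<<6)|0x32=0x4F2
Completed: cp=U+04F2 (starts at byte 0)
Byte[2]=39: 1-byte ASCII. cp=U+0039
Byte[3]=E5: 3-byte lead, need 2 cont bytes. acc=0x5
Byte[4]=8F: continuation. acc=(acc<<6)|0x0F=0x14F
Byte[5]=B9: continuation. acc=(acc<<6)|0x39=0x53F9
Completed: cp=U+53F9 (starts at byte 3)
Byte[6]=D5: 2-byte lead, need 1 cont bytes. acc=0x15
Byte[7]=B0: continuation. acc=(acc<<6)|0x30=0x570
Completed: cp=U+0570 (starts at byte 6)
Byte[8]=35: 1-byte ASCII. cp=U+0035
Byte[9]=CD: 2-byte lead, need 1 cont bytes. acc=0xD
Byte[10]=AC: continuation. acc=(acc<<6)|0x2C=0x36C
Completed: cp=U+036C (starts at byte 9)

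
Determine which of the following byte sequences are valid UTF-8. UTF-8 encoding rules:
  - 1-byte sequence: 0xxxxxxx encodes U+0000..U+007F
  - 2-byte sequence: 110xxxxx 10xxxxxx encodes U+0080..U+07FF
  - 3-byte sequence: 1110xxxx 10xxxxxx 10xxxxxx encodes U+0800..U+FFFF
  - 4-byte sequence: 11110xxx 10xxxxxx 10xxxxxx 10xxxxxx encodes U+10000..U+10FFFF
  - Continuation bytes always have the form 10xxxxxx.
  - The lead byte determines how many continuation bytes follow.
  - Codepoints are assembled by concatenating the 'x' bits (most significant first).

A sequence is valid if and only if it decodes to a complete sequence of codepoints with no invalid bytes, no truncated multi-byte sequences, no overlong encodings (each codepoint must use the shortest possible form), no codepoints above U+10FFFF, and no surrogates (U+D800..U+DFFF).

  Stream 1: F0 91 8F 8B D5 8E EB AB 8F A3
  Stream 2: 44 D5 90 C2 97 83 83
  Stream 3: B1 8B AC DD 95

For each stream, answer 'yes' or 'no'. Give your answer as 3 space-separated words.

Answer: no no no

Derivation:
Stream 1: error at byte offset 9. INVALID
Stream 2: error at byte offset 5. INVALID
Stream 3: error at byte offset 0. INVALID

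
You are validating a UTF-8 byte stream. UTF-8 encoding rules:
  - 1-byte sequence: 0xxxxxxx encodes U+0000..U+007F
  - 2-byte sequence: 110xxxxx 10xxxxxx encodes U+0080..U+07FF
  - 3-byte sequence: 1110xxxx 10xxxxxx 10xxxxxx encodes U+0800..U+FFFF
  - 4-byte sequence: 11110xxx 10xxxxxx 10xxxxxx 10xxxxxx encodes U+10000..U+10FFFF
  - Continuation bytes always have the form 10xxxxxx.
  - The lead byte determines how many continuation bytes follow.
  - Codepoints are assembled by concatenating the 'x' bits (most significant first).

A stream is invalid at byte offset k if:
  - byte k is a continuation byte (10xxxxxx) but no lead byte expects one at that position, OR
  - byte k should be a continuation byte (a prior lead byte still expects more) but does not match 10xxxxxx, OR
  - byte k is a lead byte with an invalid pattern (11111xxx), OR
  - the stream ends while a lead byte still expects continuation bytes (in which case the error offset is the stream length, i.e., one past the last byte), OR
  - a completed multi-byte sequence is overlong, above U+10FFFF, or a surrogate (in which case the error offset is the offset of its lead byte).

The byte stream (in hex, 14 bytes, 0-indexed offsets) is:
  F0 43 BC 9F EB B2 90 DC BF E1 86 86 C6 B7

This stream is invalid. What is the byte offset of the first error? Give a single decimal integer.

Byte[0]=F0: 4-byte lead, need 3 cont bytes. acc=0x0
Byte[1]=43: expected 10xxxxxx continuation. INVALID

Answer: 1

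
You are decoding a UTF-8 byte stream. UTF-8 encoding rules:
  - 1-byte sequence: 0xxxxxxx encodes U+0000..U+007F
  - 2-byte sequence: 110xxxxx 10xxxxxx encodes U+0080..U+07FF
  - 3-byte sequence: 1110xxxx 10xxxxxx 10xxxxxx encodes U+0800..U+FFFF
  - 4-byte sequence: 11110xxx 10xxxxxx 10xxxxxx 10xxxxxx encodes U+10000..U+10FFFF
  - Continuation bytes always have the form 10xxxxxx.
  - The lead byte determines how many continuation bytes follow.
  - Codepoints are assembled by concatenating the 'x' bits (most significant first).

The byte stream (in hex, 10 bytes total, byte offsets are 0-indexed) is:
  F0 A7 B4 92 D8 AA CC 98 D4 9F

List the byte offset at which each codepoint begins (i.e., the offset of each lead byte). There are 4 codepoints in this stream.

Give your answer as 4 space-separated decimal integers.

Answer: 0 4 6 8

Derivation:
Byte[0]=F0: 4-byte lead, need 3 cont bytes. acc=0x0
Byte[1]=A7: continuation. acc=(acc<<6)|0x27=0x27
Byte[2]=B4: continuation. acc=(acc<<6)|0x34=0x9F4
Byte[3]=92: continuation. acc=(acc<<6)|0x12=0x27D12
Completed: cp=U+27D12 (starts at byte 0)
Byte[4]=D8: 2-byte lead, need 1 cont bytes. acc=0x18
Byte[5]=AA: continuation. acc=(acc<<6)|0x2A=0x62A
Completed: cp=U+062A (starts at byte 4)
Byte[6]=CC: 2-byte lead, need 1 cont bytes. acc=0xC
Byte[7]=98: continuation. acc=(acc<<6)|0x18=0x318
Completed: cp=U+0318 (starts at byte 6)
Byte[8]=D4: 2-byte lead, need 1 cont bytes. acc=0x14
Byte[9]=9F: continuation. acc=(acc<<6)|0x1F=0x51F
Completed: cp=U+051F (starts at byte 8)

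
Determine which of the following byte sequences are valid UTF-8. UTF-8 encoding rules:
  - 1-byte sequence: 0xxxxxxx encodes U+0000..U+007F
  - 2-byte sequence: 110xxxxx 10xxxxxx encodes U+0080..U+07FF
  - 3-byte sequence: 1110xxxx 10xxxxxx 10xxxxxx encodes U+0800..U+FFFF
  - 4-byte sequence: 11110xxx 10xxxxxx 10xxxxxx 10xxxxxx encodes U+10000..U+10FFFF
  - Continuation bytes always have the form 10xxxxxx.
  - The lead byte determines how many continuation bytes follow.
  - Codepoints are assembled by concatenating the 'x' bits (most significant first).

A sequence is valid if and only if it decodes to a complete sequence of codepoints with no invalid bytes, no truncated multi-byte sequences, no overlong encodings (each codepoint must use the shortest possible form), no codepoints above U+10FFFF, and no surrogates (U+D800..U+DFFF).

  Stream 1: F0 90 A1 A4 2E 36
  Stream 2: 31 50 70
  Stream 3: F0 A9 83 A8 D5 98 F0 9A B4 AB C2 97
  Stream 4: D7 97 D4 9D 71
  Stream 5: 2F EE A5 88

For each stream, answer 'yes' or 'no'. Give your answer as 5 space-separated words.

Stream 1: decodes cleanly. VALID
Stream 2: decodes cleanly. VALID
Stream 3: decodes cleanly. VALID
Stream 4: decodes cleanly. VALID
Stream 5: decodes cleanly. VALID

Answer: yes yes yes yes yes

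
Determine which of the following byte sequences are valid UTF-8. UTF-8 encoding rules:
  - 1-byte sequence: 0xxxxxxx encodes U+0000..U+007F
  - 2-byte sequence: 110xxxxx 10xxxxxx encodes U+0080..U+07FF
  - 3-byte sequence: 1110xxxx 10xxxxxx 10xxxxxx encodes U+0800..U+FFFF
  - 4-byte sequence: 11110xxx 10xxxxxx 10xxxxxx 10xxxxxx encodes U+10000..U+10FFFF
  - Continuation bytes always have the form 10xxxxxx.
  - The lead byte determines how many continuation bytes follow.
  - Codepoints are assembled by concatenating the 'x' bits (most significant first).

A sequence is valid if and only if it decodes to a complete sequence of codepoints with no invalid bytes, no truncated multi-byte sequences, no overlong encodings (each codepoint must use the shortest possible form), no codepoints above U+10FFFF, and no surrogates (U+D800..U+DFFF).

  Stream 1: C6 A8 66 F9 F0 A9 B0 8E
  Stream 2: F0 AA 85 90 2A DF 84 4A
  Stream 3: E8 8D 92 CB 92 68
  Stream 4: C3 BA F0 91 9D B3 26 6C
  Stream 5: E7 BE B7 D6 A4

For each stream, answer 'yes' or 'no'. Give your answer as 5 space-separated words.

Answer: no yes yes yes yes

Derivation:
Stream 1: error at byte offset 3. INVALID
Stream 2: decodes cleanly. VALID
Stream 3: decodes cleanly. VALID
Stream 4: decodes cleanly. VALID
Stream 5: decodes cleanly. VALID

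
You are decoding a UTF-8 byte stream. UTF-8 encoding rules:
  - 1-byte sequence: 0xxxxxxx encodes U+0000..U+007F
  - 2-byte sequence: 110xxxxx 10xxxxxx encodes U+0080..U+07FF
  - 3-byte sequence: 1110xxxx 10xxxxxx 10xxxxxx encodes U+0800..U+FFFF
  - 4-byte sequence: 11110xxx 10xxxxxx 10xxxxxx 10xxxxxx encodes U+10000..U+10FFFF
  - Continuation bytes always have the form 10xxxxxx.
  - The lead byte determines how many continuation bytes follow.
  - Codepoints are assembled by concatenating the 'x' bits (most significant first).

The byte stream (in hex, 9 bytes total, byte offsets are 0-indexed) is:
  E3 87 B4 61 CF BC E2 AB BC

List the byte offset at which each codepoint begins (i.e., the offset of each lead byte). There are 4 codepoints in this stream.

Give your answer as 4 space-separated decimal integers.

Byte[0]=E3: 3-byte lead, need 2 cont bytes. acc=0x3
Byte[1]=87: continuation. acc=(acc<<6)|0x07=0xC7
Byte[2]=B4: continuation. acc=(acc<<6)|0x34=0x31F4
Completed: cp=U+31F4 (starts at byte 0)
Byte[3]=61: 1-byte ASCII. cp=U+0061
Byte[4]=CF: 2-byte lead, need 1 cont bytes. acc=0xF
Byte[5]=BC: continuation. acc=(acc<<6)|0x3C=0x3FC
Completed: cp=U+03FC (starts at byte 4)
Byte[6]=E2: 3-byte lead, need 2 cont bytes. acc=0x2
Byte[7]=AB: continuation. acc=(acc<<6)|0x2B=0xAB
Byte[8]=BC: continuation. acc=(acc<<6)|0x3C=0x2AFC
Completed: cp=U+2AFC (starts at byte 6)

Answer: 0 3 4 6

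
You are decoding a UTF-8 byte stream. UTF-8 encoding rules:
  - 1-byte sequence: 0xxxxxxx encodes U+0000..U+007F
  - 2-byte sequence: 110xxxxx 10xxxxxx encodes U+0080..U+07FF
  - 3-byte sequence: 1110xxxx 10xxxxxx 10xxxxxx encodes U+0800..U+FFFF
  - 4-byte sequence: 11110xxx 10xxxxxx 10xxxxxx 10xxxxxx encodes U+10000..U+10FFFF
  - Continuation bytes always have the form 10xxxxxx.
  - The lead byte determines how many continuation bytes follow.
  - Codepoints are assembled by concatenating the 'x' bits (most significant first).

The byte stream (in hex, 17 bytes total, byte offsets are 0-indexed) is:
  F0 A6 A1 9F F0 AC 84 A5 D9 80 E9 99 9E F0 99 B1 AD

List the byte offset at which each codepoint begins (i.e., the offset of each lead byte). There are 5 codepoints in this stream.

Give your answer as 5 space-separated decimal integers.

Byte[0]=F0: 4-byte lead, need 3 cont bytes. acc=0x0
Byte[1]=A6: continuation. acc=(acc<<6)|0x26=0x26
Byte[2]=A1: continuation. acc=(acc<<6)|0x21=0x9A1
Byte[3]=9F: continuation. acc=(acc<<6)|0x1F=0x2685F
Completed: cp=U+2685F (starts at byte 0)
Byte[4]=F0: 4-byte lead, need 3 cont bytes. acc=0x0
Byte[5]=AC: continuation. acc=(acc<<6)|0x2C=0x2C
Byte[6]=84: continuation. acc=(acc<<6)|0x04=0xB04
Byte[7]=A5: continuation. acc=(acc<<6)|0x25=0x2C125
Completed: cp=U+2C125 (starts at byte 4)
Byte[8]=D9: 2-byte lead, need 1 cont bytes. acc=0x19
Byte[9]=80: continuation. acc=(acc<<6)|0x00=0x640
Completed: cp=U+0640 (starts at byte 8)
Byte[10]=E9: 3-byte lead, need 2 cont bytes. acc=0x9
Byte[11]=99: continuation. acc=(acc<<6)|0x19=0x259
Byte[12]=9E: continuation. acc=(acc<<6)|0x1E=0x965E
Completed: cp=U+965E (starts at byte 10)
Byte[13]=F0: 4-byte lead, need 3 cont bytes. acc=0x0
Byte[14]=99: continuation. acc=(acc<<6)|0x19=0x19
Byte[15]=B1: continuation. acc=(acc<<6)|0x31=0x671
Byte[16]=AD: continuation. acc=(acc<<6)|0x2D=0x19C6D
Completed: cp=U+19C6D (starts at byte 13)

Answer: 0 4 8 10 13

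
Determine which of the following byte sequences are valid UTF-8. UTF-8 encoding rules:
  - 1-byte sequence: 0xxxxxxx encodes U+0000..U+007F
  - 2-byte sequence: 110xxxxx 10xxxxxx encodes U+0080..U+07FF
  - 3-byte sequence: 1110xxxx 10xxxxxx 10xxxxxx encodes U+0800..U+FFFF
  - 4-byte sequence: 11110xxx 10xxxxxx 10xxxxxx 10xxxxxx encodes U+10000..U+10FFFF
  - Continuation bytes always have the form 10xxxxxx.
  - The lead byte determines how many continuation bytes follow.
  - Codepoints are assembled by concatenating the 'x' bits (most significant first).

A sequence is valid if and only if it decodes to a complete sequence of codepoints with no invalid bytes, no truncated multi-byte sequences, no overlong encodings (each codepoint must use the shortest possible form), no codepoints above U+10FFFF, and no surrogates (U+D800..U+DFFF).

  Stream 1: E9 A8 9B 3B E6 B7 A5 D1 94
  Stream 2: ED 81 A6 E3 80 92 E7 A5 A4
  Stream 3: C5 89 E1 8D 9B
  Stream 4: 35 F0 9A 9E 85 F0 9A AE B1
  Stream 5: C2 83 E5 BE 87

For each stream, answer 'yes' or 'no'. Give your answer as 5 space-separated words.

Answer: yes yes yes yes yes

Derivation:
Stream 1: decodes cleanly. VALID
Stream 2: decodes cleanly. VALID
Stream 3: decodes cleanly. VALID
Stream 4: decodes cleanly. VALID
Stream 5: decodes cleanly. VALID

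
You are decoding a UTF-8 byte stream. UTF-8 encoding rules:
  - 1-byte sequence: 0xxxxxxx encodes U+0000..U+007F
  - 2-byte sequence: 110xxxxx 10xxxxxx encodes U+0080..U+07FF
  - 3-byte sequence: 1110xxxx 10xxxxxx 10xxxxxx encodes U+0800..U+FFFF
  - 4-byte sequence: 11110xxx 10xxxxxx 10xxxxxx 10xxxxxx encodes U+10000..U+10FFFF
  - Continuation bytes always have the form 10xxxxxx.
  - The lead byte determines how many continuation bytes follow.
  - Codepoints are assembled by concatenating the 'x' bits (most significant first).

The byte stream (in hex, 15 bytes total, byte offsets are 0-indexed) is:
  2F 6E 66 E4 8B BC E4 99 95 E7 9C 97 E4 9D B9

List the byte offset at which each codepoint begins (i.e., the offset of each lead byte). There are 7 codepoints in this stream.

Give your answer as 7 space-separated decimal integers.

Answer: 0 1 2 3 6 9 12

Derivation:
Byte[0]=2F: 1-byte ASCII. cp=U+002F
Byte[1]=6E: 1-byte ASCII. cp=U+006E
Byte[2]=66: 1-byte ASCII. cp=U+0066
Byte[3]=E4: 3-byte lead, need 2 cont bytes. acc=0x4
Byte[4]=8B: continuation. acc=(acc<<6)|0x0B=0x10B
Byte[5]=BC: continuation. acc=(acc<<6)|0x3C=0x42FC
Completed: cp=U+42FC (starts at byte 3)
Byte[6]=E4: 3-byte lead, need 2 cont bytes. acc=0x4
Byte[7]=99: continuation. acc=(acc<<6)|0x19=0x119
Byte[8]=95: continuation. acc=(acc<<6)|0x15=0x4655
Completed: cp=U+4655 (starts at byte 6)
Byte[9]=E7: 3-byte lead, need 2 cont bytes. acc=0x7
Byte[10]=9C: continuation. acc=(acc<<6)|0x1C=0x1DC
Byte[11]=97: continuation. acc=(acc<<6)|0x17=0x7717
Completed: cp=U+7717 (starts at byte 9)
Byte[12]=E4: 3-byte lead, need 2 cont bytes. acc=0x4
Byte[13]=9D: continuation. acc=(acc<<6)|0x1D=0x11D
Byte[14]=B9: continuation. acc=(acc<<6)|0x39=0x4779
Completed: cp=U+4779 (starts at byte 12)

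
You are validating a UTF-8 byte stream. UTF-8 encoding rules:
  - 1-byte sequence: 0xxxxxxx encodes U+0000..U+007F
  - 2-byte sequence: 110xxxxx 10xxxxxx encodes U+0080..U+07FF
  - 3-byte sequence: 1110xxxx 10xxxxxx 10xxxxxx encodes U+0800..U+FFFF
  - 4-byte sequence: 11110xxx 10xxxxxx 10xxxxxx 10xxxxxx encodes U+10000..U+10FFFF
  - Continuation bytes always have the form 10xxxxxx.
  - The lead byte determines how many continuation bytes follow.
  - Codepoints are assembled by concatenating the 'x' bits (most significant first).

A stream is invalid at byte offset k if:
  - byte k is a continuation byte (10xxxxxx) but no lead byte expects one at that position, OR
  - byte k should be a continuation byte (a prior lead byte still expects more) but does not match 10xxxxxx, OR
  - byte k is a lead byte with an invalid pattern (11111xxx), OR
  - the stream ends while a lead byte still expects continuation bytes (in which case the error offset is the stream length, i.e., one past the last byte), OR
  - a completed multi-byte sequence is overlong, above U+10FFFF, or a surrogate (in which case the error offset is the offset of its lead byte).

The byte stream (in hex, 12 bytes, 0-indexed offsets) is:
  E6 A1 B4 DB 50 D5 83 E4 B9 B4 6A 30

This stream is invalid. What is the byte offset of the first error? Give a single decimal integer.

Byte[0]=E6: 3-byte lead, need 2 cont bytes. acc=0x6
Byte[1]=A1: continuation. acc=(acc<<6)|0x21=0x1A1
Byte[2]=B4: continuation. acc=(acc<<6)|0x34=0x6874
Completed: cp=U+6874 (starts at byte 0)
Byte[3]=DB: 2-byte lead, need 1 cont bytes. acc=0x1B
Byte[4]=50: expected 10xxxxxx continuation. INVALID

Answer: 4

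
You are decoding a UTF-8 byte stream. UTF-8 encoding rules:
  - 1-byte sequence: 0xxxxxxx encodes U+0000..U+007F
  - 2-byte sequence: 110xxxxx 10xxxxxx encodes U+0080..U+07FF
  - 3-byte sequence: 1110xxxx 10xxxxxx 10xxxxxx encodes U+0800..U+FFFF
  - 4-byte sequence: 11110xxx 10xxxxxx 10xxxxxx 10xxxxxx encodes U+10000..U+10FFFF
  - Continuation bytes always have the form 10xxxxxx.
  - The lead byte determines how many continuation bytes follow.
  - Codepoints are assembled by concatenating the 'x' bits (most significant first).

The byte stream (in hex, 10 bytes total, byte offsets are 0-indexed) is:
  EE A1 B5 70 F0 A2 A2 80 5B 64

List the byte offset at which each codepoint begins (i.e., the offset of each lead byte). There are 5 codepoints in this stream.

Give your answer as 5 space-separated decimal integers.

Answer: 0 3 4 8 9

Derivation:
Byte[0]=EE: 3-byte lead, need 2 cont bytes. acc=0xE
Byte[1]=A1: continuation. acc=(acc<<6)|0x21=0x3A1
Byte[2]=B5: continuation. acc=(acc<<6)|0x35=0xE875
Completed: cp=U+E875 (starts at byte 0)
Byte[3]=70: 1-byte ASCII. cp=U+0070
Byte[4]=F0: 4-byte lead, need 3 cont bytes. acc=0x0
Byte[5]=A2: continuation. acc=(acc<<6)|0x22=0x22
Byte[6]=A2: continuation. acc=(acc<<6)|0x22=0x8A2
Byte[7]=80: continuation. acc=(acc<<6)|0x00=0x22880
Completed: cp=U+22880 (starts at byte 4)
Byte[8]=5B: 1-byte ASCII. cp=U+005B
Byte[9]=64: 1-byte ASCII. cp=U+0064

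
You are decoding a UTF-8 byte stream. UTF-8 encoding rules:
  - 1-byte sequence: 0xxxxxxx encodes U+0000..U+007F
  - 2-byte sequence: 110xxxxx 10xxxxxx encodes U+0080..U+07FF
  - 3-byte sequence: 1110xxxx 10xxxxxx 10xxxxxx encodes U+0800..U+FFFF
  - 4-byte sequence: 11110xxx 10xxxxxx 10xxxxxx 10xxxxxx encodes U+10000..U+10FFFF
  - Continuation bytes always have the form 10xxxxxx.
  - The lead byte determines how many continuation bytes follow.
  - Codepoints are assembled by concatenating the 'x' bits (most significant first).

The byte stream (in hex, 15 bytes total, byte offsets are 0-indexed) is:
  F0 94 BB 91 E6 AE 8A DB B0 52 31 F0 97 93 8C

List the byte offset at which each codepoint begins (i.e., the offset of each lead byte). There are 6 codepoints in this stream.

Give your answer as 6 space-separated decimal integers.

Byte[0]=F0: 4-byte lead, need 3 cont bytes. acc=0x0
Byte[1]=94: continuation. acc=(acc<<6)|0x14=0x14
Byte[2]=BB: continuation. acc=(acc<<6)|0x3B=0x53B
Byte[3]=91: continuation. acc=(acc<<6)|0x11=0x14ED1
Completed: cp=U+14ED1 (starts at byte 0)
Byte[4]=E6: 3-byte lead, need 2 cont bytes. acc=0x6
Byte[5]=AE: continuation. acc=(acc<<6)|0x2E=0x1AE
Byte[6]=8A: continuation. acc=(acc<<6)|0x0A=0x6B8A
Completed: cp=U+6B8A (starts at byte 4)
Byte[7]=DB: 2-byte lead, need 1 cont bytes. acc=0x1B
Byte[8]=B0: continuation. acc=(acc<<6)|0x30=0x6F0
Completed: cp=U+06F0 (starts at byte 7)
Byte[9]=52: 1-byte ASCII. cp=U+0052
Byte[10]=31: 1-byte ASCII. cp=U+0031
Byte[11]=F0: 4-byte lead, need 3 cont bytes. acc=0x0
Byte[12]=97: continuation. acc=(acc<<6)|0x17=0x17
Byte[13]=93: continuation. acc=(acc<<6)|0x13=0x5D3
Byte[14]=8C: continuation. acc=(acc<<6)|0x0C=0x174CC
Completed: cp=U+174CC (starts at byte 11)

Answer: 0 4 7 9 10 11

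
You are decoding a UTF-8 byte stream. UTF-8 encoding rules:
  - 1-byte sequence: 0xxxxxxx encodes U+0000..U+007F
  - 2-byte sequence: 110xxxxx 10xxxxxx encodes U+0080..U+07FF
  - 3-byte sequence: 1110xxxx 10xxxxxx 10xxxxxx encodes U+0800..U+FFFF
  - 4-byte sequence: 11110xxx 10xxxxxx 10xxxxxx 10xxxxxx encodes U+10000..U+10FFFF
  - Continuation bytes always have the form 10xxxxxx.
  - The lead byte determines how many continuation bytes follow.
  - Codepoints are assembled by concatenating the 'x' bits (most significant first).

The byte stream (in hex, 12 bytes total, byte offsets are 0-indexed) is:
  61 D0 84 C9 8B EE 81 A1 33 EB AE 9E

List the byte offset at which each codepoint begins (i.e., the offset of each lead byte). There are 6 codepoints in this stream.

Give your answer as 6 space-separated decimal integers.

Byte[0]=61: 1-byte ASCII. cp=U+0061
Byte[1]=D0: 2-byte lead, need 1 cont bytes. acc=0x10
Byte[2]=84: continuation. acc=(acc<<6)|0x04=0x404
Completed: cp=U+0404 (starts at byte 1)
Byte[3]=C9: 2-byte lead, need 1 cont bytes. acc=0x9
Byte[4]=8B: continuation. acc=(acc<<6)|0x0B=0x24B
Completed: cp=U+024B (starts at byte 3)
Byte[5]=EE: 3-byte lead, need 2 cont bytes. acc=0xE
Byte[6]=81: continuation. acc=(acc<<6)|0x01=0x381
Byte[7]=A1: continuation. acc=(acc<<6)|0x21=0xE061
Completed: cp=U+E061 (starts at byte 5)
Byte[8]=33: 1-byte ASCII. cp=U+0033
Byte[9]=EB: 3-byte lead, need 2 cont bytes. acc=0xB
Byte[10]=AE: continuation. acc=(acc<<6)|0x2E=0x2EE
Byte[11]=9E: continuation. acc=(acc<<6)|0x1E=0xBB9E
Completed: cp=U+BB9E (starts at byte 9)

Answer: 0 1 3 5 8 9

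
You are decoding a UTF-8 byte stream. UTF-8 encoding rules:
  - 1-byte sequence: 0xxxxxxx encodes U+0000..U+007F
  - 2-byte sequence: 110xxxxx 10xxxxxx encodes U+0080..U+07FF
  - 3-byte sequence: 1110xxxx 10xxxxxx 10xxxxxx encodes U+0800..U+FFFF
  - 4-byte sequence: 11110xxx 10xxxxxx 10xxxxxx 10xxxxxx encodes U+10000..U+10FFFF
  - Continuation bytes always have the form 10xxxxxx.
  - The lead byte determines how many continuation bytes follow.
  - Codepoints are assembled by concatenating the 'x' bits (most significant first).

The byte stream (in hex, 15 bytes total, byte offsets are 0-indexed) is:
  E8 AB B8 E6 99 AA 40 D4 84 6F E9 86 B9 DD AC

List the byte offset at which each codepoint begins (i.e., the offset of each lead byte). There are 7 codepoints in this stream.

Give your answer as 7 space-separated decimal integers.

Byte[0]=E8: 3-byte lead, need 2 cont bytes. acc=0x8
Byte[1]=AB: continuation. acc=(acc<<6)|0x2B=0x22B
Byte[2]=B8: continuation. acc=(acc<<6)|0x38=0x8AF8
Completed: cp=U+8AF8 (starts at byte 0)
Byte[3]=E6: 3-byte lead, need 2 cont bytes. acc=0x6
Byte[4]=99: continuation. acc=(acc<<6)|0x19=0x199
Byte[5]=AA: continuation. acc=(acc<<6)|0x2A=0x666A
Completed: cp=U+666A (starts at byte 3)
Byte[6]=40: 1-byte ASCII. cp=U+0040
Byte[7]=D4: 2-byte lead, need 1 cont bytes. acc=0x14
Byte[8]=84: continuation. acc=(acc<<6)|0x04=0x504
Completed: cp=U+0504 (starts at byte 7)
Byte[9]=6F: 1-byte ASCII. cp=U+006F
Byte[10]=E9: 3-byte lead, need 2 cont bytes. acc=0x9
Byte[11]=86: continuation. acc=(acc<<6)|0x06=0x246
Byte[12]=B9: continuation. acc=(acc<<6)|0x39=0x91B9
Completed: cp=U+91B9 (starts at byte 10)
Byte[13]=DD: 2-byte lead, need 1 cont bytes. acc=0x1D
Byte[14]=AC: continuation. acc=(acc<<6)|0x2C=0x76C
Completed: cp=U+076C (starts at byte 13)

Answer: 0 3 6 7 9 10 13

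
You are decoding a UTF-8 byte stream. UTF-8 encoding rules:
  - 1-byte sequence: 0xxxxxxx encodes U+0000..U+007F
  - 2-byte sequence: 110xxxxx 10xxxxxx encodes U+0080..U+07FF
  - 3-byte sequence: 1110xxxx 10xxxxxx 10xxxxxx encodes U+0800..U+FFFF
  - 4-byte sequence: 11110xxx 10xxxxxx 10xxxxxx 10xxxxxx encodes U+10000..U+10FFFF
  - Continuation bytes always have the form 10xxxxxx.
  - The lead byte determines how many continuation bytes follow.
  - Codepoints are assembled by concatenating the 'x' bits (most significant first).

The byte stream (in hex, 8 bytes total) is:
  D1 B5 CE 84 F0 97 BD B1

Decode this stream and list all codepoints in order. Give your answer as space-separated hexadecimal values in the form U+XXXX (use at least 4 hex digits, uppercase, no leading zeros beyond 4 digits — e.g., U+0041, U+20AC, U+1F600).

Answer: U+0475 U+0384 U+17F71

Derivation:
Byte[0]=D1: 2-byte lead, need 1 cont bytes. acc=0x11
Byte[1]=B5: continuation. acc=(acc<<6)|0x35=0x475
Completed: cp=U+0475 (starts at byte 0)
Byte[2]=CE: 2-byte lead, need 1 cont bytes. acc=0xE
Byte[3]=84: continuation. acc=(acc<<6)|0x04=0x384
Completed: cp=U+0384 (starts at byte 2)
Byte[4]=F0: 4-byte lead, need 3 cont bytes. acc=0x0
Byte[5]=97: continuation. acc=(acc<<6)|0x17=0x17
Byte[6]=BD: continuation. acc=(acc<<6)|0x3D=0x5FD
Byte[7]=B1: continuation. acc=(acc<<6)|0x31=0x17F71
Completed: cp=U+17F71 (starts at byte 4)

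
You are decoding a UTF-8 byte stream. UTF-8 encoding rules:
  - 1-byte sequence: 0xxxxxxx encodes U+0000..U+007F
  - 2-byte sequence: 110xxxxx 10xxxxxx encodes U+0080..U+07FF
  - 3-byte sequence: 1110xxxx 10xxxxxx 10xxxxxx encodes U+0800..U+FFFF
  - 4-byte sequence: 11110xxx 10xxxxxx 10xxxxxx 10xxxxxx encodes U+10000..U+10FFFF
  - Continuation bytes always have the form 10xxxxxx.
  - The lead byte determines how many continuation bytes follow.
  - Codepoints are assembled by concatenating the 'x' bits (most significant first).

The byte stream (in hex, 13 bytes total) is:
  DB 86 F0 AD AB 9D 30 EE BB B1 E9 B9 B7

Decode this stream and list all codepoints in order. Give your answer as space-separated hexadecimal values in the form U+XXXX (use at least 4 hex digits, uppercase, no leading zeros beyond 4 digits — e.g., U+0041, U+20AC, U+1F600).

Answer: U+06C6 U+2DADD U+0030 U+EEF1 U+9E77

Derivation:
Byte[0]=DB: 2-byte lead, need 1 cont bytes. acc=0x1B
Byte[1]=86: continuation. acc=(acc<<6)|0x06=0x6C6
Completed: cp=U+06C6 (starts at byte 0)
Byte[2]=F0: 4-byte lead, need 3 cont bytes. acc=0x0
Byte[3]=AD: continuation. acc=(acc<<6)|0x2D=0x2D
Byte[4]=AB: continuation. acc=(acc<<6)|0x2B=0xB6B
Byte[5]=9D: continuation. acc=(acc<<6)|0x1D=0x2DADD
Completed: cp=U+2DADD (starts at byte 2)
Byte[6]=30: 1-byte ASCII. cp=U+0030
Byte[7]=EE: 3-byte lead, need 2 cont bytes. acc=0xE
Byte[8]=BB: continuation. acc=(acc<<6)|0x3B=0x3BB
Byte[9]=B1: continuation. acc=(acc<<6)|0x31=0xEEF1
Completed: cp=U+EEF1 (starts at byte 7)
Byte[10]=E9: 3-byte lead, need 2 cont bytes. acc=0x9
Byte[11]=B9: continuation. acc=(acc<<6)|0x39=0x279
Byte[12]=B7: continuation. acc=(acc<<6)|0x37=0x9E77
Completed: cp=U+9E77 (starts at byte 10)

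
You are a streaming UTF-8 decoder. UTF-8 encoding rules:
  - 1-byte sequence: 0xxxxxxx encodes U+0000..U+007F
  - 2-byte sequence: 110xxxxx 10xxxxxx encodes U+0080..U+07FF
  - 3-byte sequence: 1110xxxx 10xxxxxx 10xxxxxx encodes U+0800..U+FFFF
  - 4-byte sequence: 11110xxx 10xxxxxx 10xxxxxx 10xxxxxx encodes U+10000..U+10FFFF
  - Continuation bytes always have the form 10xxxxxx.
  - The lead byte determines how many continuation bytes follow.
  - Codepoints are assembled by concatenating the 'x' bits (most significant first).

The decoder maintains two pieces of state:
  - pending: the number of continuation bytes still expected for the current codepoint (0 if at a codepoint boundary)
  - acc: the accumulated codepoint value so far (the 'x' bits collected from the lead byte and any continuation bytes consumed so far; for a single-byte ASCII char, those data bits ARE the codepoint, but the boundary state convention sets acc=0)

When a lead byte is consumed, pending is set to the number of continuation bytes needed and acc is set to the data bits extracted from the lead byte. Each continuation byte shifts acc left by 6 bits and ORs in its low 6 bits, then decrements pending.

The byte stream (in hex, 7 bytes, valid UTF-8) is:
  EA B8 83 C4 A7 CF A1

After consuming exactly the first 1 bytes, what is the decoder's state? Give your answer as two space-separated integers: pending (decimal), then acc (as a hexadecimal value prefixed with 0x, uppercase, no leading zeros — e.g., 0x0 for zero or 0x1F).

Answer: 2 0xA

Derivation:
Byte[0]=EA: 3-byte lead. pending=2, acc=0xA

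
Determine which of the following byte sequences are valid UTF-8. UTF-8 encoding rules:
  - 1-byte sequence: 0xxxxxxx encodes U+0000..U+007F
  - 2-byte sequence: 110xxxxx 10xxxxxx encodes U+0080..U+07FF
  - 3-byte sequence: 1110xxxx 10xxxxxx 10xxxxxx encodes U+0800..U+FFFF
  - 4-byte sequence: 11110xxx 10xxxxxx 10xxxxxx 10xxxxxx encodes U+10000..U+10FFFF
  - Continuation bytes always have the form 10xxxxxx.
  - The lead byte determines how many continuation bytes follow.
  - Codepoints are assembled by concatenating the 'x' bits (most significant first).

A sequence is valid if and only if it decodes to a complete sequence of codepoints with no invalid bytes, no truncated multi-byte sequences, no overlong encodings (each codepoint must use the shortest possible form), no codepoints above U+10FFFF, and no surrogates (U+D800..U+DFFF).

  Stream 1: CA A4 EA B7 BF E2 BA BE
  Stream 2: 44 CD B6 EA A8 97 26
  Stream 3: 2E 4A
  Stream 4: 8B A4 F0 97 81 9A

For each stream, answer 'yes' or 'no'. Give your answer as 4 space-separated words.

Answer: yes yes yes no

Derivation:
Stream 1: decodes cleanly. VALID
Stream 2: decodes cleanly. VALID
Stream 3: decodes cleanly. VALID
Stream 4: error at byte offset 0. INVALID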